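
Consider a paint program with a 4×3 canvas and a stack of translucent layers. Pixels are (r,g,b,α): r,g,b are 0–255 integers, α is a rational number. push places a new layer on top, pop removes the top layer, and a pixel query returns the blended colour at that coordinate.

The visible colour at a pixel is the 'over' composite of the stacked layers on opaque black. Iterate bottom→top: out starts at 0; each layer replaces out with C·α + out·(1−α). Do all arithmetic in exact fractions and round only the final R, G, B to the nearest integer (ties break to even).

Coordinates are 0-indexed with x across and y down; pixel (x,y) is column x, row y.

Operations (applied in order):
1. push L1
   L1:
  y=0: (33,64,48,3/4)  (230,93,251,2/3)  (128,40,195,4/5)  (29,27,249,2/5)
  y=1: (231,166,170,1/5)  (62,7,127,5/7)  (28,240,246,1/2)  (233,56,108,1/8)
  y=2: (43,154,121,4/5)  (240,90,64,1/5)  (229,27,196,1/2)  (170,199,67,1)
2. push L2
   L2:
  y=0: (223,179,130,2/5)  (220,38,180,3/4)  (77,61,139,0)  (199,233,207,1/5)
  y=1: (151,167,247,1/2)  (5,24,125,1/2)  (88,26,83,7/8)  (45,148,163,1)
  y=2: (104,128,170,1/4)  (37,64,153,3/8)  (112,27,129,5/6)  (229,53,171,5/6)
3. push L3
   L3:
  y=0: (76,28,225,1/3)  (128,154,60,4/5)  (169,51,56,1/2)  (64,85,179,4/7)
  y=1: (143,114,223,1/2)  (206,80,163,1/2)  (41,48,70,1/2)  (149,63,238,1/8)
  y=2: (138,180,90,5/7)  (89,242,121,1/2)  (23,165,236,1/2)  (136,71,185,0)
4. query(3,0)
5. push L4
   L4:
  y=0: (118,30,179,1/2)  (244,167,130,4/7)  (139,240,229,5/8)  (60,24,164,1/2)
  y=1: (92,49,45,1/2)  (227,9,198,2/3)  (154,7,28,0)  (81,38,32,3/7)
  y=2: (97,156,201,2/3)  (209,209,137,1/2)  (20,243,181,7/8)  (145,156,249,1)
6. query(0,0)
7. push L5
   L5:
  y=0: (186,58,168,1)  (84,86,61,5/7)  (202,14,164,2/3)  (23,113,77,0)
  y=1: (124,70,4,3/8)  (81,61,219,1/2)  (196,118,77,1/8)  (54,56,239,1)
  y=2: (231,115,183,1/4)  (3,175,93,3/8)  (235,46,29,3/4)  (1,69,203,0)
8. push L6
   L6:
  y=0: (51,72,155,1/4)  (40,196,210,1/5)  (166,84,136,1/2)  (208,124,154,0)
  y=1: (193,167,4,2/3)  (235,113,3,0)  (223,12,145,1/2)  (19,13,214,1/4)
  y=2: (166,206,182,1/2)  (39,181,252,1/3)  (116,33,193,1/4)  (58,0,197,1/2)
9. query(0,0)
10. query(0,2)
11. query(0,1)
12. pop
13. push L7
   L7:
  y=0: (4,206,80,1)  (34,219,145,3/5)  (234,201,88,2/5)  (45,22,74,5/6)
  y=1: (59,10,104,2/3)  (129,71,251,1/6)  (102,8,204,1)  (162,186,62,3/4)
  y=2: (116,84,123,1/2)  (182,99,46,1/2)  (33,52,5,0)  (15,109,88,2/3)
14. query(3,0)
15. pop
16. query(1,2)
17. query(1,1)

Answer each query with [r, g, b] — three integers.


(3,0) stack=L1,L2,L3; from [0,0,0]:
+L1 (α=2/5) → [58/5, 54/5, 498/5]
+L2 (α=1/5) → [1227/25, 1381/25, 3027/25]
+L3 (α=4/7) → [10081/175, 12643/175, 26981/175]
= [58, 72, 154]

(0,0) stack=L1,L2,L3,L4; from [0,0,0]:
+L1 (α=3/4) → [99/4, 48, 36]
+L2 (α=2/5) → [2081/20, 502/5, 368/5]
+L3 (α=1/3) → [947/10, 1144/15, 1861/15]
+L4 (α=1/2) → [2127/20, 797/15, 2273/15]
rounded: [106, 53, 152]

(0,0) stack=L1,L2,L3,L4,L5,L6; from [0,0,0]:
L1 α=3/4: [99/4, 48, 36]
L2 α=2/5: [2081/20, 502/5, 368/5]
L3 α=1/3: [947/10, 1144/15, 1861/15]
L4 α=1/2: [2127/20, 797/15, 2273/15]
L5 α=1: [186, 58, 168]
L6 α=1/4: [609/4, 123/2, 659/4]
rounded: [152, 62, 165]

at x=0,y=2 over L1,L2,L3,L4,L5,L6:
after L1 α=4/5: [172/5, 616/5, 484/5]
after L2 α=1/4: [259/5, 622/5, 1151/10]
after L3 α=5/7: [3968/35, 5744/35, 3401/35]
after L4 α=2/3: [3586/35, 16664/105, 17471/105]
after L5 α=1/4: [18843/140, 20689/140, 5969/35]
after L6 α=1/2: [42083/280, 49529/280, 12339/70]
rounded: [150, 177, 176]

at x=0,y=1 over L1,L2,L3,L4,L5,L6:
L1 α=1/5: [231/5, 166/5, 34]
L2 α=1/2: [493/5, 1001/10, 281/2]
L3 α=1/2: [604/5, 2141/20, 727/4]
L4 α=1/2: [532/5, 3121/40, 907/8]
L5 α=3/8: [113, 4801/64, 4631/64]
L6 α=2/3: [499/3, 26177/192, 5143/192]
→ [166, 136, 27]

(3,0) stack=L1,L2,L3,L4,L5,L7; from [0,0,0]:
L1 α=2/5: [58/5, 54/5, 498/5]
L2 α=1/5: [1227/25, 1381/25, 3027/25]
L3 α=4/7: [10081/175, 12643/175, 26981/175]
L4 α=1/2: [20581/350, 16843/350, 55681/350]
L5 α=0: [20581/350, 16843/350, 55681/350]
L7 α=5/6: [99331/2100, 55343/2100, 61727/700]
rounded: [47, 26, 88]

(1,2) stack=L1,L2,L3,L4,L5; from [0,0,0]:
after L1 α=1/5: [48, 18, 64/5]
after L2 α=3/8: [351/8, 141/4, 523/8]
after L3 α=1/2: [1063/16, 1109/8, 1491/16]
after L4 α=1/2: [4407/32, 2781/16, 3683/32]
after L5 α=3/8: [22323/256, 22305/128, 27343/256]
= [87, 174, 107]

(1,1) stack=L1,L2,L3,L4,L5; from [0,0,0]:
+L1 (α=5/7) → [310/7, 5, 635/7]
+L2 (α=1/2) → [345/14, 29/2, 755/7]
+L3 (α=1/2) → [3229/28, 189/4, 948/7]
+L4 (α=2/3) → [15941/84, 87/4, 1240/7]
+L5 (α=1/2) → [22745/168, 331/8, 2773/14]
→ [135, 41, 198]


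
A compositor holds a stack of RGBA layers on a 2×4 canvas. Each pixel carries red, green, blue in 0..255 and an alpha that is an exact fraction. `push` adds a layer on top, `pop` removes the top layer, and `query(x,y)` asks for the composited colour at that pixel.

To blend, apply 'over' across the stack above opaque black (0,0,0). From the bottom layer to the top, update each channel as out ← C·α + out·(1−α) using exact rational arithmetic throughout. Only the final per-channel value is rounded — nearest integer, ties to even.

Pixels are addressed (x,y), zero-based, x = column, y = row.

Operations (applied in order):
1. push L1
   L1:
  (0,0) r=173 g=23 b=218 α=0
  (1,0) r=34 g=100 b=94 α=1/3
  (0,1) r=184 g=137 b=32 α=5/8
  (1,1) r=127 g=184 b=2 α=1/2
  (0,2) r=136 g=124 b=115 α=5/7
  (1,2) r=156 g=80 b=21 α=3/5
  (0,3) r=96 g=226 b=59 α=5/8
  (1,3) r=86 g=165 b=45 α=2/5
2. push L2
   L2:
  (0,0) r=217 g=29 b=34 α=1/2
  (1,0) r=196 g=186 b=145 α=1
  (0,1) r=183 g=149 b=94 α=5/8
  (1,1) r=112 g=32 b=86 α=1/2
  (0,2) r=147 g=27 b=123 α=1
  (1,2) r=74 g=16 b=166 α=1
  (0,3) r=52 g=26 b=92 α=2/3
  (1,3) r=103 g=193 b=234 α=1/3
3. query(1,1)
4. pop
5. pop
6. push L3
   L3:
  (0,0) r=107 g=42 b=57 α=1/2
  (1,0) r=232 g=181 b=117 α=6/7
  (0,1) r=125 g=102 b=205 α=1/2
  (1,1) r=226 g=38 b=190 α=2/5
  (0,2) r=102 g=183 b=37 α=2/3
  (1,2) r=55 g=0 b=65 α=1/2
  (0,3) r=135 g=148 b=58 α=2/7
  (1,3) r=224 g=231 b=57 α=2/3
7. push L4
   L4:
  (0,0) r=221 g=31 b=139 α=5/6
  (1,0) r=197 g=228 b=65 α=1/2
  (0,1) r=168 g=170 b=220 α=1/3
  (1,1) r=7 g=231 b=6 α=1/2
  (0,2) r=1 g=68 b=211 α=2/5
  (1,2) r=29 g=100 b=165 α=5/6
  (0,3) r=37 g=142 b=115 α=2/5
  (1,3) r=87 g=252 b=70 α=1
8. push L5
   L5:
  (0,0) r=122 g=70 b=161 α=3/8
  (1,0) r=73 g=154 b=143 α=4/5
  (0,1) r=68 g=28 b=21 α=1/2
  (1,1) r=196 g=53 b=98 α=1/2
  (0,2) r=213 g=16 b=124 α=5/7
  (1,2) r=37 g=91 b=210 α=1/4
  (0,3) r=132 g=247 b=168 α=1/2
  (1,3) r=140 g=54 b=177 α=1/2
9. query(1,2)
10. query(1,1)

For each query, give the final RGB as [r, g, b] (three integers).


query (1,1) [L1,L2] — begin 0,0,0
+L1 (α=1/2) → [127/2, 92, 1]
+L2 (α=1/2) → [351/4, 62, 87/2]
→ [88, 62, 44]

at x=1,y=2 over L3,L4,L5:
L3 α=1/2: [55/2, 0, 65/2]
L4 α=5/6: [115/4, 250/3, 1715/12]
L5 α=1/4: [493/16, 341/4, 2555/16]
→ [31, 85, 160]

(1,1) stack=L3,L4,L5; from [0,0,0]:
+L3 (α=2/5) → [452/5, 76/5, 76]
+L4 (α=1/2) → [487/10, 1231/10, 41]
+L5 (α=1/2) → [2447/20, 1761/20, 139/2]
→ [122, 88, 70]


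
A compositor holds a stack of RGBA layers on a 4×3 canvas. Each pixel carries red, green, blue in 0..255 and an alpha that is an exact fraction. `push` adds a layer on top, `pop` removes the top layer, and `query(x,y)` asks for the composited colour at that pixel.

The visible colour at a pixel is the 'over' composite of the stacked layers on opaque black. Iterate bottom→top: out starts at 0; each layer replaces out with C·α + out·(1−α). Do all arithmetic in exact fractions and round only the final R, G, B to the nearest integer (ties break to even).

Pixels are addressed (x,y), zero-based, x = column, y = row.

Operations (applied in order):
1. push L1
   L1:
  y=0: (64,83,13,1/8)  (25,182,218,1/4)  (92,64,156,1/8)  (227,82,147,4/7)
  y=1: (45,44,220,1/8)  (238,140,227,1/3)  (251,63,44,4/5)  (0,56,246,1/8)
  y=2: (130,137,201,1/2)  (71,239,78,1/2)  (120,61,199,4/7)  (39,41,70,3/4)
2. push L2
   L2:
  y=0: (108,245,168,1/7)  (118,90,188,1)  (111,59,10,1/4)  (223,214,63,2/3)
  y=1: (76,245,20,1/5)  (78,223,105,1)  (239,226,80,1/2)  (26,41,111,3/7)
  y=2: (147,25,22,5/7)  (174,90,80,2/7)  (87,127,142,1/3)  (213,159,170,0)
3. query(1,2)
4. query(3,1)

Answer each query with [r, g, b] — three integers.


(1,2) stack=L1,L2; from [0,0,0]:
L1 α=1/2: [71/2, 239/2, 39]
L2 α=2/7: [1051/14, 1555/14, 355/7]
= [75, 111, 51]

(3,1) stack=L1,L2; from [0,0,0]:
+L1 (α=1/8) → [0, 7, 123/4]
+L2 (α=3/7) → [78/7, 151/7, 456/7]
→ [11, 22, 65]


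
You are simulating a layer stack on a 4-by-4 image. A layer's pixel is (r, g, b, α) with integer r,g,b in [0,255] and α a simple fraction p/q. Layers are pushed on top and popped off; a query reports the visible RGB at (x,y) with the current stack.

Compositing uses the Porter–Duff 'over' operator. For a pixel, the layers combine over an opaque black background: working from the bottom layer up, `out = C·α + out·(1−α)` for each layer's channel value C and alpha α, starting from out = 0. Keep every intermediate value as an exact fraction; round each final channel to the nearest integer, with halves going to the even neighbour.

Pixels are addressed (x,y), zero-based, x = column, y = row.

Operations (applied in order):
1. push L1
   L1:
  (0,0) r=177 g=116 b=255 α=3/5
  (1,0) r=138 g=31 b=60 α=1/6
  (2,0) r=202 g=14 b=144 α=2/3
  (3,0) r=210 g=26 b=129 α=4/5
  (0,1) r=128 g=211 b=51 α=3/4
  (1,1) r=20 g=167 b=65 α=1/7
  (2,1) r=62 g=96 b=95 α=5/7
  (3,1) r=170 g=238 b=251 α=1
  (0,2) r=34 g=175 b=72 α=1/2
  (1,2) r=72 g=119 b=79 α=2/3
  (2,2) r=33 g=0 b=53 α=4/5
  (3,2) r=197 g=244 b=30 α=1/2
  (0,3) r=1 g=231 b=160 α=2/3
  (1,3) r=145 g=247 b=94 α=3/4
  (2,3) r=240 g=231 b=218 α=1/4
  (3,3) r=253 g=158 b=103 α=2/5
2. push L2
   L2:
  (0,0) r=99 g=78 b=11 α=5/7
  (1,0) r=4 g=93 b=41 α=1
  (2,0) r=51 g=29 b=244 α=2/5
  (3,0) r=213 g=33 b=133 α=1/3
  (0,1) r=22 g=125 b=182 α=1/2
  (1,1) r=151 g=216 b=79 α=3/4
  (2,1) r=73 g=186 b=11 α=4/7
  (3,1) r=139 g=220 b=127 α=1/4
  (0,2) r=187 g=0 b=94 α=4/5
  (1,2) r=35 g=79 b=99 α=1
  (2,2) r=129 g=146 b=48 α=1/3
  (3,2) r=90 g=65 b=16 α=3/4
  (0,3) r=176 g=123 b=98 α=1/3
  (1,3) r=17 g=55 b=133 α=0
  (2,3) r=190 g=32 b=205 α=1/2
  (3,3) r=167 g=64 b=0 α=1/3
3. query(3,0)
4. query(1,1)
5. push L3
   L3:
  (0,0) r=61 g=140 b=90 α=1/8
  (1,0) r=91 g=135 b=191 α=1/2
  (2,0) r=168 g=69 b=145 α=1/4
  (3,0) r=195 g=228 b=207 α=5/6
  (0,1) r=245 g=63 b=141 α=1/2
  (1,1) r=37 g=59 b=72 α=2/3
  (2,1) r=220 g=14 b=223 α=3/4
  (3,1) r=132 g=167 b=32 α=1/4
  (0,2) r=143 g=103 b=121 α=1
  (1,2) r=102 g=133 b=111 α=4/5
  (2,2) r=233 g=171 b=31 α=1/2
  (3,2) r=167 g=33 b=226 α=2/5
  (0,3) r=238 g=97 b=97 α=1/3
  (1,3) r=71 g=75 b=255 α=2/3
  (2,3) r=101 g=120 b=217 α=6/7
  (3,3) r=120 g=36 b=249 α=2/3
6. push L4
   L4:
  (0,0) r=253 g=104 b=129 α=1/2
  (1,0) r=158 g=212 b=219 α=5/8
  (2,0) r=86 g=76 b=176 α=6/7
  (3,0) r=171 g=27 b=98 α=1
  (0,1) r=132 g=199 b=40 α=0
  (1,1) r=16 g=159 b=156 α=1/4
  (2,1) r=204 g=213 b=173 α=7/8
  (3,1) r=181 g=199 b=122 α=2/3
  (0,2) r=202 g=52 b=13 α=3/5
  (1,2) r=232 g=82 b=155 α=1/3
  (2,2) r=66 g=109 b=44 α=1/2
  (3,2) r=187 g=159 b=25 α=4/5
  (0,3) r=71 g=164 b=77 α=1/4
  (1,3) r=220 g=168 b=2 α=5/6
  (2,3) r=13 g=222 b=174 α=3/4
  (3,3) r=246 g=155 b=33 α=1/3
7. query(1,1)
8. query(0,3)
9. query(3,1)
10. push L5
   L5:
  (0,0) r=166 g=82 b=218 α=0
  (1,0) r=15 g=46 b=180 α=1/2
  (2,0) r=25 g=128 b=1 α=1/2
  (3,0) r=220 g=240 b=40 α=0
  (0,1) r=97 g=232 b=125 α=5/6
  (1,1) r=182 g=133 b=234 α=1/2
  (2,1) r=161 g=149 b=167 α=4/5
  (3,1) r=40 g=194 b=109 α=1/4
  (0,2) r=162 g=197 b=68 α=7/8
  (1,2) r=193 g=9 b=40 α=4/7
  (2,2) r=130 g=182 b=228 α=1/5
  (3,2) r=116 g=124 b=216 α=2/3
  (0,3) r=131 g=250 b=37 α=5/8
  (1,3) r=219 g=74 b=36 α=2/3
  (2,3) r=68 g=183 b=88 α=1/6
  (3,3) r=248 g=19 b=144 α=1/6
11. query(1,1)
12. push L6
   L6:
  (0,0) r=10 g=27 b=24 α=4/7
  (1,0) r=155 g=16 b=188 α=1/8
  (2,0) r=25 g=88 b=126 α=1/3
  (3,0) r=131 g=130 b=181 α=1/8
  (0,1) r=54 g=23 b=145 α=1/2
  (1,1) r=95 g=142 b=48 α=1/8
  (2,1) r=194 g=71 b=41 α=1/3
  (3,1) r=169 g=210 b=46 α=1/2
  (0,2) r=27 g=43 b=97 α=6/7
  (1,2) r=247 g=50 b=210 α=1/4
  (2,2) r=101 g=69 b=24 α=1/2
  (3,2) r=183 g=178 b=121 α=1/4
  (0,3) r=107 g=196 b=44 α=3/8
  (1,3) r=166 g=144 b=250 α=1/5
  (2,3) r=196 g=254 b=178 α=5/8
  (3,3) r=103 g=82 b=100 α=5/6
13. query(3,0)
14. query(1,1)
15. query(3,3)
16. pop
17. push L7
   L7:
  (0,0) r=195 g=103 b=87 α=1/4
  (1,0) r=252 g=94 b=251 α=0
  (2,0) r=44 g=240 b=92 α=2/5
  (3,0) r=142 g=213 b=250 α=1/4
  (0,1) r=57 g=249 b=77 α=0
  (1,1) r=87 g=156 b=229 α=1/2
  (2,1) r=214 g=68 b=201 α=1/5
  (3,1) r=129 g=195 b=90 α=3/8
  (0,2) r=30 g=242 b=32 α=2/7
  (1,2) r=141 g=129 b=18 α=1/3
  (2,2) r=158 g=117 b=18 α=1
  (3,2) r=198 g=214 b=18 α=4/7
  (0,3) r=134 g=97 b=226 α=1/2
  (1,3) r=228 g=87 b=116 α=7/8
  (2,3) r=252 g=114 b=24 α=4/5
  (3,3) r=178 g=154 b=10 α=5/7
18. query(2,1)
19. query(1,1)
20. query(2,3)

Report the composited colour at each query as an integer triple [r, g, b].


at x=3,y=0 over L1,L2:
after L1 α=4/5: [168, 104/5, 516/5]
after L2 α=1/3: [183, 373/15, 1697/15]
rounded: [183, 25, 113]

at x=1,y=1 over L1,L2:
L1 α=1/7: [20/7, 167/7, 65/7]
L2 α=3/4: [3191/28, 4703/28, 431/7]
→ [114, 168, 62]

(1,1) stack=L1,L2,L3,L4; from [0,0,0]:
after L1 α=1/7: [20/7, 167/7, 65/7]
after L2 α=3/4: [3191/28, 4703/28, 431/7]
after L3 α=2/3: [5263/84, 2669/28, 1439/21]
after L4 α=1/4: [5711/112, 12459/112, 2531/28]
→ [51, 111, 90]

at x=0,y=3 over L1,L2,L3,L4:
+L1 (α=2/3) → [2/3, 154, 320/3]
+L2 (α=1/3) → [532/9, 431/3, 934/9]
+L3 (α=1/3) → [3206/27, 1153/9, 2741/27]
+L4 (α=1/4) → [3845/36, 1645/12, 1717/18]
→ [107, 137, 95]

at x=3,y=1 over L1,L2,L3,L4:
L1 α=1: [170, 238, 251]
L2 α=1/4: [649/4, 467/2, 220]
L3 α=1/4: [2475/16, 1735/8, 173]
L4 α=2/3: [8267/48, 4919/24, 139]
= [172, 205, 139]

at x=1,y=1 over L1,L2,L3,L4,L5:
after L1 α=1/7: [20/7, 167/7, 65/7]
after L2 α=3/4: [3191/28, 4703/28, 431/7]
after L3 α=2/3: [5263/84, 2669/28, 1439/21]
after L4 α=1/4: [5711/112, 12459/112, 2531/28]
after L5 α=1/2: [26095/224, 27355/224, 9083/56]
rounded: [116, 122, 162]

at x=3,y=0 over L1,L2,L3,L4,L5,L6:
+L1 (α=4/5) → [168, 104/5, 516/5]
+L2 (α=1/3) → [183, 373/15, 1697/15]
+L3 (α=5/6) → [193, 17473/90, 8611/45]
+L4 (α=1) → [171, 27, 98]
+L5 (α=0) → [171, 27, 98]
+L6 (α=1/8) → [166, 319/8, 867/8]
= [166, 40, 108]

query (1,1) [L1,L2,L3,L4,L5,L6] — begin 0,0,0
L1 α=1/7: [20/7, 167/7, 65/7]
L2 α=3/4: [3191/28, 4703/28, 431/7]
L3 α=2/3: [5263/84, 2669/28, 1439/21]
L4 α=1/4: [5711/112, 12459/112, 2531/28]
L5 α=1/2: [26095/224, 27355/224, 9083/56]
L6 α=1/8: [29135/256, 31899/256, 9467/64]
rounded: [114, 125, 148]

query (3,3) [L1,L2,L3,L4,L5,L6] — begin 0,0,0
after L1 α=2/5: [506/5, 316/5, 206/5]
after L2 α=1/3: [1847/15, 952/15, 412/15]
after L3 α=2/3: [5447/45, 2032/45, 7882/45]
after L4 α=1/3: [21964/135, 11039/135, 17249/135]
after L5 α=1/6: [14330/81, 5776/81, 21137/162]
after L6 α=5/6: [56045/486, 19493/243, 102137/972]
rounded: [115, 80, 105]

(2,1) stack=L1,L2,L3,L4,L5,L7; from [0,0,0]:
after L1 α=5/7: [310/7, 480/7, 475/7]
after L2 α=4/7: [2974/49, 6648/49, 1733/49]
after L3 α=3/4: [17657/98, 4353/98, 17257/98]
after L4 α=7/8: [157601/784, 150471/784, 135935/784]
after L5 α=4/5: [662497/3920, 123547/784, 659647/3920]
after L7 α=1/5: [872217/4900, 27375/196, 856627/4900]
rounded: [178, 140, 175]

(1,1) stack=L1,L2,L3,L4,L5,L7; from [0,0,0]:
+L1 (α=1/7) → [20/7, 167/7, 65/7]
+L2 (α=3/4) → [3191/28, 4703/28, 431/7]
+L3 (α=2/3) → [5263/84, 2669/28, 1439/21]
+L4 (α=1/4) → [5711/112, 12459/112, 2531/28]
+L5 (α=1/2) → [26095/224, 27355/224, 9083/56]
+L7 (α=1/2) → [45583/448, 62299/448, 21907/112]
= [102, 139, 196]

(2,3) stack=L1,L2,L3,L4,L5,L7; from [0,0,0]:
L1 α=1/4: [60, 231/4, 109/2]
L2 α=1/2: [125, 359/8, 519/4]
L3 α=6/7: [731/7, 6119/56, 5727/28]
L4 α=3/4: [251/7, 43415/224, 20343/112]
L5 α=1/6: [577/14, 258067/1344, 111571/672]
L7 α=4/5: [14689/70, 870931/6720, 176083/3360]
= [210, 130, 52]


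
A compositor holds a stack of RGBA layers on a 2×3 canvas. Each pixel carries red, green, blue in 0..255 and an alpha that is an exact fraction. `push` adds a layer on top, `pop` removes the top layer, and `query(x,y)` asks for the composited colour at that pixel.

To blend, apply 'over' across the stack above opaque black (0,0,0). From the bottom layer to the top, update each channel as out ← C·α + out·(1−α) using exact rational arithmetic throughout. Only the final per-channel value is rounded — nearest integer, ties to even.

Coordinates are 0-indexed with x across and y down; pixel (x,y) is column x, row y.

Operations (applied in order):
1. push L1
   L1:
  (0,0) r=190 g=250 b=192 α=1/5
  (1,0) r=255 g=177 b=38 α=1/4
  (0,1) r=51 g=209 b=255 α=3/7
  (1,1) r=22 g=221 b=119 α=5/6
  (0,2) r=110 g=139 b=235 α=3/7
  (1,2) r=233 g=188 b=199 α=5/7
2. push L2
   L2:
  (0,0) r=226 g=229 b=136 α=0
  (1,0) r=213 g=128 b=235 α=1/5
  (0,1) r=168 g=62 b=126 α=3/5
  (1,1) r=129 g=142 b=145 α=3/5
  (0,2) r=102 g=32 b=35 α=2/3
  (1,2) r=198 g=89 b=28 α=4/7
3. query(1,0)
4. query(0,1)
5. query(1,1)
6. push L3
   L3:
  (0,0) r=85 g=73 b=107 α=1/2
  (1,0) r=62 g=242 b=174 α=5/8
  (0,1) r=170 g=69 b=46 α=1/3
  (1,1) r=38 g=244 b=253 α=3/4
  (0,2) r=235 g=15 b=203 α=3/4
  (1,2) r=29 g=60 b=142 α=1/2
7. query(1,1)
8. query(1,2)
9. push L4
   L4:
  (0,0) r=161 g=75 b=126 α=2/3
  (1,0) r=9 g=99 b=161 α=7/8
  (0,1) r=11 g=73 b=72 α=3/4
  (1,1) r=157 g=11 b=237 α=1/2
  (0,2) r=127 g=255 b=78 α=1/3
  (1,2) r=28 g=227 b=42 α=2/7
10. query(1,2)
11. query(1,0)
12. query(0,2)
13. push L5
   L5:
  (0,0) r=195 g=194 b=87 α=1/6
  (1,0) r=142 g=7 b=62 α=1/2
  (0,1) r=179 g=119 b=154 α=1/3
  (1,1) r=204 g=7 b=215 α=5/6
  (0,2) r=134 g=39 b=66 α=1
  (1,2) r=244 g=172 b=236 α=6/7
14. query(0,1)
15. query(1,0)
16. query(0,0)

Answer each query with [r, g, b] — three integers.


at x=1,y=0 over L1,L2:
L1 α=1/4: [255/4, 177/4, 19/2]
L2 α=1/5: [468/5, 61, 273/5]
→ [94, 61, 55]

at x=0,y=1 over L1,L2:
L1 α=3/7: [153/7, 627/7, 765/7]
L2 α=3/5: [3834/35, 2556/35, 4176/35]
= [110, 73, 119]

(1,1) stack=L1,L2; from [0,0,0]:
after L1 α=5/6: [55/3, 1105/6, 595/6]
after L2 α=3/5: [1271/15, 2383/15, 380/3]
→ [85, 159, 127]

(1,1) stack=L1,L2,L3; from [0,0,0]:
L1 α=5/6: [55/3, 1105/6, 595/6]
L2 α=3/5: [1271/15, 2383/15, 380/3]
L3 α=3/4: [2981/60, 13363/60, 2657/12]
→ [50, 223, 221]

(1,2) stack=L1,L2,L3; from [0,0,0]:
+L1 (α=5/7) → [1165/7, 940/7, 995/7]
+L2 (α=4/7) → [9039/49, 5312/49, 3769/49]
+L3 (α=1/2) → [5230/49, 4126/49, 10727/98]
= [107, 84, 109]

query (1,2) [L1,L2,L3,L4] — begin 0,0,0
after L1 α=5/7: [1165/7, 940/7, 995/7]
after L2 α=4/7: [9039/49, 5312/49, 3769/49]
after L3 α=1/2: [5230/49, 4126/49, 10727/98]
after L4 α=2/7: [28894/343, 42876/343, 61867/686]
rounded: [84, 125, 90]

(1,0) stack=L1,L2,L3,L4; from [0,0,0]:
+L1 (α=1/4) → [255/4, 177/4, 19/2]
+L2 (α=1/5) → [468/5, 61, 273/5]
+L3 (α=5/8) → [1477/20, 1393/8, 5169/40]
+L4 (α=7/8) → [2737/160, 6937/64, 50249/320]
→ [17, 108, 157]

(0,2) stack=L1,L2,L3,L4; from [0,0,0]:
L1 α=3/7: [330/7, 417/7, 705/7]
L2 α=2/3: [586/7, 865/21, 1195/21]
L3 α=3/4: [5521/28, 905/42, 3496/21]
L4 α=1/3: [2433/14, 6260/63, 8630/63]
= [174, 99, 137]

(0,1) stack=L1,L2,L3,L4,L5; from [0,0,0]:
+L1 (α=3/7) → [153/7, 627/7, 765/7]
+L2 (α=3/5) → [3834/35, 2556/35, 4176/35]
+L3 (α=1/3) → [13618/105, 2509/35, 9962/105]
+L4 (α=3/4) → [17083/420, 5087/70, 16321/210]
+L5 (α=1/3) → [54673/630, 3084/35, 32491/315]
rounded: [87, 88, 103]

query (1,0) [L1,L2,L3,L4,L5] — begin 0,0,0
after L1 α=1/4: [255/4, 177/4, 19/2]
after L2 α=1/5: [468/5, 61, 273/5]
after L3 α=5/8: [1477/20, 1393/8, 5169/40]
after L4 α=7/8: [2737/160, 6937/64, 50249/320]
after L5 α=1/2: [25457/320, 7385/128, 70089/640]
→ [80, 58, 110]

query (0,0) [L1,L2,L3,L4,L5] — begin 0,0,0
+L1 (α=1/5) → [38, 50, 192/5]
+L2 (α=0) → [38, 50, 192/5]
+L3 (α=1/2) → [123/2, 123/2, 727/10]
+L4 (α=2/3) → [767/6, 141/2, 3247/30]
+L5 (α=1/6) → [5005/36, 1093/12, 3769/36]
→ [139, 91, 105]


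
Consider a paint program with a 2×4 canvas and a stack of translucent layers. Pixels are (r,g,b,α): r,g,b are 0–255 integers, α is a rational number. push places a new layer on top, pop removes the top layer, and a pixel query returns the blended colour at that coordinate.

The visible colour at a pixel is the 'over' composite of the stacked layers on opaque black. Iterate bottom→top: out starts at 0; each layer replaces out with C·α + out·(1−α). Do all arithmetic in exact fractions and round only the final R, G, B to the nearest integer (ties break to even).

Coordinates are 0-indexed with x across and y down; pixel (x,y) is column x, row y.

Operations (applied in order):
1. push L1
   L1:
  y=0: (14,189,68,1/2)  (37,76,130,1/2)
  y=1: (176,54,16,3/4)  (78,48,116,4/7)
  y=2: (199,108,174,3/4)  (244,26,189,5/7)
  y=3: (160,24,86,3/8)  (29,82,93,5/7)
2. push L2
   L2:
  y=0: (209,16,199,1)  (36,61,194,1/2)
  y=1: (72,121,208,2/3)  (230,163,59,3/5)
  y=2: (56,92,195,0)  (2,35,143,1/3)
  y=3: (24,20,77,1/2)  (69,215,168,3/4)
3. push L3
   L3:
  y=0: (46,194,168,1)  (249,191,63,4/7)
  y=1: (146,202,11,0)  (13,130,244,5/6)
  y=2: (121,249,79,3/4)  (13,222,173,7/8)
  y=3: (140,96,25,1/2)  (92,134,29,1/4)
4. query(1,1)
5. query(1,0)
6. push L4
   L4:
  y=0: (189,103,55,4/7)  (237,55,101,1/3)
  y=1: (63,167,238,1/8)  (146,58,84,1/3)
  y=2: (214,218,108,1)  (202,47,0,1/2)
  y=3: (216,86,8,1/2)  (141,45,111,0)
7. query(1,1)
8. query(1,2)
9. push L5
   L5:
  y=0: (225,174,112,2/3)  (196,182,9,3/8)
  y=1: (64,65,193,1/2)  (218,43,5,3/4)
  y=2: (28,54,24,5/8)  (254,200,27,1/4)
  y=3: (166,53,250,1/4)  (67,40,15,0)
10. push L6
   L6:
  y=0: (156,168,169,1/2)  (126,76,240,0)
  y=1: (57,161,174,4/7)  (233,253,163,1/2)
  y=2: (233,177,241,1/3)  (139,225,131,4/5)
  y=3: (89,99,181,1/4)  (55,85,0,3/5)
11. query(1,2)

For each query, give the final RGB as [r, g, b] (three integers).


at x=1,y=1 over L1,L2,L3:
after L1 α=4/7: [312/7, 192/7, 464/7]
after L2 α=3/5: [5454/35, 3807/35, 2167/35]
after L3 α=5/6: [7729/210, 26557/210, 44867/210]
rounded: [37, 126, 214]

(1,0) stack=L1,L2,L3; from [0,0,0]:
+L1 (α=1/2) → [37/2, 38, 65]
+L2 (α=1/2) → [109/4, 99/2, 259/2]
+L3 (α=4/7) → [4311/28, 1825/14, 183/2]
rounded: [154, 130, 92]

at x=1,y=1 over L1,L2,L3,L4:
L1 α=4/7: [312/7, 192/7, 464/7]
L2 α=3/5: [5454/35, 3807/35, 2167/35]
L3 α=5/6: [7729/210, 26557/210, 44867/210]
L4 α=1/3: [23059/315, 32647/315, 53687/315]
→ [73, 104, 170]

query (1,2) [L1,L2,L3,L4] — begin 0,0,0
after L1 α=5/7: [1220/7, 130/7, 135]
after L2 α=1/3: [818/7, 505/21, 413/3]
after L3 α=7/8: [1455/56, 33139/168, 2023/12]
after L4 α=1/2: [12767/112, 41035/336, 2023/24]
= [114, 122, 84]

(1,2) stack=L1,L2,L3,L4,L5,L6; from [0,0,0]:
after L1 α=5/7: [1220/7, 130/7, 135]
after L2 α=1/3: [818/7, 505/21, 413/3]
after L3 α=7/8: [1455/56, 33139/168, 2023/12]
after L4 α=1/2: [12767/112, 41035/336, 2023/24]
after L5 α=1/4: [66749/448, 63435/448, 2239/32]
after L6 α=4/5: [315837/2240, 93327/448, 19007/160]
rounded: [141, 208, 119]


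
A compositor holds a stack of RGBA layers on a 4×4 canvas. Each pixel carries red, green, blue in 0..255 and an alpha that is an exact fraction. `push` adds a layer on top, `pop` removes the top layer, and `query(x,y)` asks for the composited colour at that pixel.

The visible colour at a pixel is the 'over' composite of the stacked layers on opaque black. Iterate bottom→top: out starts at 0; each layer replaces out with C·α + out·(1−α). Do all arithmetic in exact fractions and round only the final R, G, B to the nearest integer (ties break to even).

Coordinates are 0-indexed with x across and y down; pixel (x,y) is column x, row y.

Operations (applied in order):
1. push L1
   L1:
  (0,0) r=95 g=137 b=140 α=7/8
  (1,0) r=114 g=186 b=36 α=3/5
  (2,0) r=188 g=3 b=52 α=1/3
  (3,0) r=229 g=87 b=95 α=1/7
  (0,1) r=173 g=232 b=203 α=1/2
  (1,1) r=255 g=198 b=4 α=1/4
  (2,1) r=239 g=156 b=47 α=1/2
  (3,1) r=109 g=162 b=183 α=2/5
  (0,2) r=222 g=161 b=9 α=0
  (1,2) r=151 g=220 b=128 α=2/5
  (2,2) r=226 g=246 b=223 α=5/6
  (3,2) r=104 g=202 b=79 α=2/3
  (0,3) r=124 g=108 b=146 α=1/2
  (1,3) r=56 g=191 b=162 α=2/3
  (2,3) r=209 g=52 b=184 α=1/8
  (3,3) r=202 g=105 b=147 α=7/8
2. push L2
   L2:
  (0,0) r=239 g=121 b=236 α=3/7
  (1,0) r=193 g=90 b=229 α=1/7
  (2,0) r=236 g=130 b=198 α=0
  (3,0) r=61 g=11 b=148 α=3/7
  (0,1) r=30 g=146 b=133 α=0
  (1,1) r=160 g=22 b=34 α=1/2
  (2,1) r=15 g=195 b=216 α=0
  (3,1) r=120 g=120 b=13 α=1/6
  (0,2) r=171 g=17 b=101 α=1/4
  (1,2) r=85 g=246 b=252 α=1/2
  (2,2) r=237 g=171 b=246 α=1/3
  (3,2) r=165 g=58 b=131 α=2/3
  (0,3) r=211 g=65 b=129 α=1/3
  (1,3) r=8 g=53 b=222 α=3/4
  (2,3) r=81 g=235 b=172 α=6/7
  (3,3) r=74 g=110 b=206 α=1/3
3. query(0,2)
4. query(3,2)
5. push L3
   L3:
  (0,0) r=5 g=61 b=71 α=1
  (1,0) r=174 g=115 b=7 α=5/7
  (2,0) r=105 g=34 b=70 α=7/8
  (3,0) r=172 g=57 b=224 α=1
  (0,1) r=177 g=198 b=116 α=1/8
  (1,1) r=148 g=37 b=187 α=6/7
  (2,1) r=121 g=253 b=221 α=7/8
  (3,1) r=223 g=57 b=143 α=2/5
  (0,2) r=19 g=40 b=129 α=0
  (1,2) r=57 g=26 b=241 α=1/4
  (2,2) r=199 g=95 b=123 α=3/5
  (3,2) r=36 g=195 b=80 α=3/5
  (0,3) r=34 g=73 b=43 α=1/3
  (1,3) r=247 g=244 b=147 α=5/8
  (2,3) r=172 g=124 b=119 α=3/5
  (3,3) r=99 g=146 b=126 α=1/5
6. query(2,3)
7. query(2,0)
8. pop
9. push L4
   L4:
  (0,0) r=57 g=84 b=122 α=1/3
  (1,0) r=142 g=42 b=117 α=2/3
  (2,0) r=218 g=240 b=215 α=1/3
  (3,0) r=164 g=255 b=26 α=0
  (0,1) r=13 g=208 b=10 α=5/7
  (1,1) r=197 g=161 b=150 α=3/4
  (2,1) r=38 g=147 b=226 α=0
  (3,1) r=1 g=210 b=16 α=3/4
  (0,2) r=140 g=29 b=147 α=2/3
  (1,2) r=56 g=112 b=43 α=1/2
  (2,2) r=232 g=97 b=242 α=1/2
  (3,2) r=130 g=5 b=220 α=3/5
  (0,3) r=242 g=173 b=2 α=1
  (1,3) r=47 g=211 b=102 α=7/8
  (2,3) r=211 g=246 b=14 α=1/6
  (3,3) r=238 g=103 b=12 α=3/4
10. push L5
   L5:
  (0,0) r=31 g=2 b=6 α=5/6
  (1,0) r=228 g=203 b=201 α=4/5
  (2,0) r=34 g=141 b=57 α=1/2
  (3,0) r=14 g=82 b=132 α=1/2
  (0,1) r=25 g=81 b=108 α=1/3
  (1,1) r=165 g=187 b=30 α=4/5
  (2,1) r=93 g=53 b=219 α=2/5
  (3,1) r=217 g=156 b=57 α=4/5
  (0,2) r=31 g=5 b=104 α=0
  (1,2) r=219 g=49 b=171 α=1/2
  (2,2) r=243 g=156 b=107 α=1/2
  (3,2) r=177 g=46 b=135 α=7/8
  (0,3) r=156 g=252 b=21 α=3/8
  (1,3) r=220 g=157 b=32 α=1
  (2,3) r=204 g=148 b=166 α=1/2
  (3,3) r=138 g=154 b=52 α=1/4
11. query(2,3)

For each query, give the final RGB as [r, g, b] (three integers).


at x=0,y=2 over L1,L2:
+L1 (α=0) → [0, 0, 0]
+L2 (α=1/4) → [171/4, 17/4, 101/4]
→ [43, 4, 25]

(3,2) stack=L1,L2; from [0,0,0]:
L1 α=2/3: [208/3, 404/3, 158/3]
L2 α=2/3: [1198/9, 752/9, 944/9]
rounded: [133, 84, 105]

(2,3) stack=L1,L2,L3; from [0,0,0]:
+L1 (α=1/8) → [209/8, 13/2, 23]
+L2 (α=6/7) → [4097/56, 2833/14, 1055/7]
+L3 (α=3/5) → [3709/28, 5437/35, 4609/35]
→ [132, 155, 132]

(2,0) stack=L1,L2,L3; from [0,0,0]:
after L1 α=1/3: [188/3, 1, 52/3]
after L2 α=0: [188/3, 1, 52/3]
after L3 α=7/8: [2393/24, 239/8, 761/12]
→ [100, 30, 63]

(2,3) stack=L1,L2,L4,L5; from [0,0,0]:
+L1 (α=1/8) → [209/8, 13/2, 23]
+L2 (α=6/7) → [4097/56, 2833/14, 1055/7]
+L4 (α=1/6) → [10767/112, 17609/84, 1791/14]
+L5 (α=1/2) → [33615/224, 30041/168, 4115/28]
= [150, 179, 147]


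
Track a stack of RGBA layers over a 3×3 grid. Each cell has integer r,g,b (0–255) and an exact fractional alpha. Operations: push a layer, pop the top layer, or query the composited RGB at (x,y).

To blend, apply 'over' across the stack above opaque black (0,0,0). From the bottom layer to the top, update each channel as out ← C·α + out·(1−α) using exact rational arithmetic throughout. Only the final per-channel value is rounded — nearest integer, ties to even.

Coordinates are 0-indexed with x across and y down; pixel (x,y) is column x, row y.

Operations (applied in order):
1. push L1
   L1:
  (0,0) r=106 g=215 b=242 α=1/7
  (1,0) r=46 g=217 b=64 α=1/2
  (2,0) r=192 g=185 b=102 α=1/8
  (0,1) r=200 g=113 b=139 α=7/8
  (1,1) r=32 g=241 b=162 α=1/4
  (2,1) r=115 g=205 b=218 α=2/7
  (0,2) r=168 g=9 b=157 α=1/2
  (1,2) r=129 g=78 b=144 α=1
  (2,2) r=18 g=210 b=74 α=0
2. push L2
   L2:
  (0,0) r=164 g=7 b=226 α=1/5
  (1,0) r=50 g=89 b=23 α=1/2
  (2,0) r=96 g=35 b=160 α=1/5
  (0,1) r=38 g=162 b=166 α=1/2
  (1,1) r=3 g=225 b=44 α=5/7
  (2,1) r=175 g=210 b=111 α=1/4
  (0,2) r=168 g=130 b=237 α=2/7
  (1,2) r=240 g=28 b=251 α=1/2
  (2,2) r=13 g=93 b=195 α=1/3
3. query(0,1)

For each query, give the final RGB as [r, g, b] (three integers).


at x=0,y=1 over L1,L2:
+L1 (α=7/8) → [175, 791/8, 973/8]
+L2 (α=1/2) → [213/2, 2087/16, 2301/16]
rounded: [106, 130, 144]


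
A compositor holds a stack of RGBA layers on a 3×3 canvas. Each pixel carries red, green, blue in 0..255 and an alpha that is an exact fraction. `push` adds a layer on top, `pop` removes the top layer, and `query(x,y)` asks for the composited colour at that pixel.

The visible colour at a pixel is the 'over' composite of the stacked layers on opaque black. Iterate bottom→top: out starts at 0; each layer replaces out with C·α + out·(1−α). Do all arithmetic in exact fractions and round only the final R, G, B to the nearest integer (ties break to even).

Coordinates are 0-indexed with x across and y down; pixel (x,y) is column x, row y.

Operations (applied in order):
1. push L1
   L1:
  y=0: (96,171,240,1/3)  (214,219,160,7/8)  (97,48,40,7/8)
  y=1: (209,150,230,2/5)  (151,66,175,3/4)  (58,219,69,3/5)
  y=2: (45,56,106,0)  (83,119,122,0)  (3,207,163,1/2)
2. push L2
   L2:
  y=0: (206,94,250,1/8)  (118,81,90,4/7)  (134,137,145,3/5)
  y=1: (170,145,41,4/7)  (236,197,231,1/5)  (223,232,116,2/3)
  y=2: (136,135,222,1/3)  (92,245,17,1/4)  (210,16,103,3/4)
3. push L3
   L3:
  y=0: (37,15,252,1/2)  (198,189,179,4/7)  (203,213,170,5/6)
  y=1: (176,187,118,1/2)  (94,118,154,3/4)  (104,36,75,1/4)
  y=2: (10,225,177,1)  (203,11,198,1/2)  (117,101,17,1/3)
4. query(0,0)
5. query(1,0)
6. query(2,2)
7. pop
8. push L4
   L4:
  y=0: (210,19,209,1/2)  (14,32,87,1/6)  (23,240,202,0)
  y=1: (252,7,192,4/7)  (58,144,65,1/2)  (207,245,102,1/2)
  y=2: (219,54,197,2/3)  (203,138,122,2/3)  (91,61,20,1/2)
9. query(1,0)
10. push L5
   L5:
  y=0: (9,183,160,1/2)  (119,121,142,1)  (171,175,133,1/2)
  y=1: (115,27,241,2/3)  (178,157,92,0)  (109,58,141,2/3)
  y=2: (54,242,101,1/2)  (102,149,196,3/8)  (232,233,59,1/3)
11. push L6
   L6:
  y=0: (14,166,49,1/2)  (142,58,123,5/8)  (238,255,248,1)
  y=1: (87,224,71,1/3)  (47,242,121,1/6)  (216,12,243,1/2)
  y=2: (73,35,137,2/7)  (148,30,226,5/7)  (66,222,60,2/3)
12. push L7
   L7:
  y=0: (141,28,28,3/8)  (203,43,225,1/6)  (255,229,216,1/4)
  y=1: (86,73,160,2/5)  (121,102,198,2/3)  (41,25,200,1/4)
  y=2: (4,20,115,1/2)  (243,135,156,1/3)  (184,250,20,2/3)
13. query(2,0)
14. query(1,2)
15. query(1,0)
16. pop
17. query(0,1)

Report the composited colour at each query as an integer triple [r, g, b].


query (0,0) [L1,L2,L3] — begin 0,0,0
L1 α=1/3: [32, 57, 80]
L2 α=1/8: [215/4, 493/8, 405/4]
L3 α=1/2: [363/8, 613/16, 1413/8]
rounded: [45, 38, 177]

(1,0) stack=L1,L2,L3; from [0,0,0]:
+L1 (α=7/8) → [749/4, 1533/8, 140]
+L2 (α=4/7) → [4135/28, 7191/56, 780/7]
+L3 (α=4/7) → [34581/196, 63909/392, 7352/49]
= [176, 163, 150]

(2,2) stack=L1,L2,L3; from [0,0,0]:
L1 α=1/2: [3/2, 207/2, 163/2]
L2 α=3/4: [1263/8, 303/8, 781/8]
L3 α=1/3: [577/4, 707/12, 283/4]
→ [144, 59, 71]

at x=1,y=0 over L1,L2,L4:
+L1 (α=7/8) → [749/4, 1533/8, 140]
+L2 (α=4/7) → [4135/28, 7191/56, 780/7]
+L4 (α=1/6) → [21067/168, 37747/336, 1503/14]
→ [125, 112, 107]

at x=2,y=0 over L1,L2,L4,L5,L6,L7:
+L1 (α=7/8) → [679/8, 42, 35]
+L2 (α=3/5) → [2287/20, 99, 101]
+L4 (α=0) → [2287/20, 99, 101]
+L5 (α=1/2) → [5707/40, 137, 117]
+L6 (α=1) → [238, 255, 248]
+L7 (α=1/4) → [969/4, 497/2, 240]
= [242, 248, 240]

at x=1,y=2 over L1,L2,L4,L5,L6,L7:
+L1 (α=0) → [0, 0, 0]
+L2 (α=1/4) → [23, 245/4, 17/4]
+L4 (α=2/3) → [143, 1349/12, 331/4]
+L5 (α=3/8) → [1021/8, 12109/96, 4007/32]
+L6 (α=5/7) → [3981/28, 19309/336, 22087/112]
+L7 (α=1/3) → [2461/14, 41989/504, 30823/168]
→ [176, 83, 183]

query (1,0) [L1,L2,L4,L5,L6,L7] — begin 0,0,0
after L1 α=7/8: [749/4, 1533/8, 140]
after L2 α=4/7: [4135/28, 7191/56, 780/7]
after L4 α=1/6: [21067/168, 37747/336, 1503/14]
after L5 α=1: [119, 121, 142]
after L6 α=5/8: [1067/8, 653/8, 1041/8]
after L7 α=1/6: [6959/48, 1203/16, 2335/16]
rounded: [145, 75, 146]

query (0,1) [L1,L2,L4,L5,L6] — begin 0,0,0
L1 α=2/5: [418/5, 60, 92]
L2 α=4/7: [4654/35, 760/7, 440/7]
L4 α=4/7: [49242/245, 2476/49, 6696/49]
L5 α=2/3: [105592/735, 5122/147, 30314/147]
L6 α=1/3: [275129/2205, 43172/441, 71065/441]
rounded: [125, 98, 161]


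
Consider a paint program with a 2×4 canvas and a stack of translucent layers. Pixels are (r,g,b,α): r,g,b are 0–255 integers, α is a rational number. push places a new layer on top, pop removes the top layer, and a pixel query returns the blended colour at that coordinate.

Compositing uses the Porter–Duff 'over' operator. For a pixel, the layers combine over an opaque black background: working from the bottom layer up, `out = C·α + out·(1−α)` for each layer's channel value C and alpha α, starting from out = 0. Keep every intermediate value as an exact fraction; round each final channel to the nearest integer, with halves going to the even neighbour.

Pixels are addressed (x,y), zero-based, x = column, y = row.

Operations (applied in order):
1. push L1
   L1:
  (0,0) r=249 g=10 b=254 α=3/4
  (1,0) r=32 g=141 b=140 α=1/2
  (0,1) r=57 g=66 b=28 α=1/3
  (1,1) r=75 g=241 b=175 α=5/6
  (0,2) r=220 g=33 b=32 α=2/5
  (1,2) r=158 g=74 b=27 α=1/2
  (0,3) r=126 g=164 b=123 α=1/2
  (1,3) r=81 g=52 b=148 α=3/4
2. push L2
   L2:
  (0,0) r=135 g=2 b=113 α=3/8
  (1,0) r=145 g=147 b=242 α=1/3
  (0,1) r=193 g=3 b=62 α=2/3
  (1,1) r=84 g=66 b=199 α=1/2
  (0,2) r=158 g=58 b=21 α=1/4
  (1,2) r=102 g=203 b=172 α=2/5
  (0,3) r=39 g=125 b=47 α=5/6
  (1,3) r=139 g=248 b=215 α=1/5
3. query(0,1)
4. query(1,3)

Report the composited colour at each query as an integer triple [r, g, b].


query (0,1) [L1,L2] — begin 0,0,0
after L1 α=1/3: [19, 22, 28/3]
after L2 α=2/3: [135, 28/3, 400/9]
rounded: [135, 9, 44]

query (1,3) [L1,L2] — begin 0,0,0
L1 α=3/4: [243/4, 39, 111]
L2 α=1/5: [382/5, 404/5, 659/5]
→ [76, 81, 132]


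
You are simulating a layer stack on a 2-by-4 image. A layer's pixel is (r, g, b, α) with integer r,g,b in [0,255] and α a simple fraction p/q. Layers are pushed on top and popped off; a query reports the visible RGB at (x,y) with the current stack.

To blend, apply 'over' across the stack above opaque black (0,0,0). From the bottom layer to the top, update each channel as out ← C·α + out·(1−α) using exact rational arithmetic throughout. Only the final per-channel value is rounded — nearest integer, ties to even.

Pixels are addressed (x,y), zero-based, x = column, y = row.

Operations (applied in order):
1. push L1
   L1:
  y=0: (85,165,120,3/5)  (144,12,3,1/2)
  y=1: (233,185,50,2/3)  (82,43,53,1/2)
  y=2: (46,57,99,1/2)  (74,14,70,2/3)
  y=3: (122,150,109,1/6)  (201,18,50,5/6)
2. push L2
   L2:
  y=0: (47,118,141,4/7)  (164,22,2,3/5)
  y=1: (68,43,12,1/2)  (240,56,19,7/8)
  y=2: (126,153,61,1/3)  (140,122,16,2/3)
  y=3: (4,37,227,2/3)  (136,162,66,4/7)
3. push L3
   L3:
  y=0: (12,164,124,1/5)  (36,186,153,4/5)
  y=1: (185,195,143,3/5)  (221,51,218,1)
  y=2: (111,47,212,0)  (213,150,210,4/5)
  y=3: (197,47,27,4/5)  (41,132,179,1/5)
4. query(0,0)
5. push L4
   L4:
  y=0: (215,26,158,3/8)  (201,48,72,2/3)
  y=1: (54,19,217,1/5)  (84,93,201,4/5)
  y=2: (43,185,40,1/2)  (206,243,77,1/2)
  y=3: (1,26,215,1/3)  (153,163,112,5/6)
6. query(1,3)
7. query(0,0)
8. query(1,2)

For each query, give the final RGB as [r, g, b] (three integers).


query (0,0) [L1,L2,L3] — begin 0,0,0
+L1 (α=3/5) → [51, 99, 72]
+L2 (α=4/7) → [341/7, 769/7, 780/7]
+L3 (α=1/5) → [1448/35, 4224/35, 3988/35]
→ [41, 121, 114]

(1,3) stack=L1,L2,L3,L4; from [0,0,0]:
after L1 α=5/6: [335/2, 15, 125/3]
after L2 α=4/7: [299/2, 99, 389/7]
after L3 α=1/5: [639/5, 528/5, 2809/35]
after L4 α=5/6: [744/5, 4603/30, 22409/210]
rounded: [149, 153, 107]

at x=0,y=0 over L1,L2,L3,L4:
after L1 α=3/5: [51, 99, 72]
after L2 α=4/7: [341/7, 769/7, 780/7]
after L3 α=1/5: [1448/35, 4224/35, 3988/35]
after L4 α=3/8: [5963/56, 2385/28, 3653/28]
→ [106, 85, 130]

query (1,2) [L1,L2,L3,L4] — begin 0,0,0
L1 α=2/3: [148/3, 28/3, 140/3]
L2 α=2/3: [988/9, 760/9, 236/9]
L3 α=4/5: [8656/45, 1232/9, 7796/45]
L4 α=1/2: [8963/45, 3419/18, 11261/90]
rounded: [199, 190, 125]


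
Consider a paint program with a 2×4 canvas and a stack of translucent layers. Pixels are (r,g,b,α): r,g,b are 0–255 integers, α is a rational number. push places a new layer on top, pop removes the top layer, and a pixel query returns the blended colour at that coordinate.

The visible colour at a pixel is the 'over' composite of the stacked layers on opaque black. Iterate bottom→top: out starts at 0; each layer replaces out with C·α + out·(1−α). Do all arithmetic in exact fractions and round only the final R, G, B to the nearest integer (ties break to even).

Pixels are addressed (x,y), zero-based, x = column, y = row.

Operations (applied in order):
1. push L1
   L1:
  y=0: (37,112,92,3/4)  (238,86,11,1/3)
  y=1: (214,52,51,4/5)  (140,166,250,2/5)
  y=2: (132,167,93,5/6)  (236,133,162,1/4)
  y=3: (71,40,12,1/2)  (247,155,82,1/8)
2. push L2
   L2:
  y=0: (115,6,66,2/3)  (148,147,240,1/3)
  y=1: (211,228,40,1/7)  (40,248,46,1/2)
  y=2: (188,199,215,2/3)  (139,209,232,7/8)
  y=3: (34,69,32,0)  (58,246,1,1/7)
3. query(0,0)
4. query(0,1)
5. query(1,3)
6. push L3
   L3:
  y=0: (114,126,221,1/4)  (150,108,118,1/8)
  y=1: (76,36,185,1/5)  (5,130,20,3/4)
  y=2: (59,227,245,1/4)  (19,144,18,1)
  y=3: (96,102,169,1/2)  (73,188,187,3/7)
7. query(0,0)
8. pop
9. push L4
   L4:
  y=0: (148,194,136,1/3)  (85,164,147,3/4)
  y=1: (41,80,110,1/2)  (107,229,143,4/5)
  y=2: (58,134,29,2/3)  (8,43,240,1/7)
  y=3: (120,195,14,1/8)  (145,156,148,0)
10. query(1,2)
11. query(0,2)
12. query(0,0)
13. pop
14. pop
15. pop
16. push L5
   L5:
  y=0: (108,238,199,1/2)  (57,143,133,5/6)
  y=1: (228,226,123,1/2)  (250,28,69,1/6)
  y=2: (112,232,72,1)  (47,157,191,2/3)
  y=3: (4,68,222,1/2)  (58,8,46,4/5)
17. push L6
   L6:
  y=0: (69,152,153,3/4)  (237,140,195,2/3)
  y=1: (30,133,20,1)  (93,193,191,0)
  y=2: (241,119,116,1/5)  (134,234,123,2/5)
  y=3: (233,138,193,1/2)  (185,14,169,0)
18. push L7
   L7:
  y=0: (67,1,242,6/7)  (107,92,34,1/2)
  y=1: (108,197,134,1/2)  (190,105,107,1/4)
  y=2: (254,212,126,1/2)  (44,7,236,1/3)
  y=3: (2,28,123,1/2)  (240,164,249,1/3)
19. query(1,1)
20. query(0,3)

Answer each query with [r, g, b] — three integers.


(0,0) stack=L1,L2; from [0,0,0]:
+L1 (α=3/4) → [111/4, 84, 69]
+L2 (α=2/3) → [1031/12, 32, 67]
rounded: [86, 32, 67]

query (0,1) [L1,L2] — begin 0,0,0
+L1 (α=4/5) → [856/5, 208/5, 204/5]
+L2 (α=1/7) → [6191/35, 2388/35, 1424/35]
= [177, 68, 41]

at x=1,y=3 over L1,L2:
+L1 (α=1/8) → [247/8, 155/8, 41/4]
+L2 (α=1/7) → [139/4, 207/4, 125/14]
→ [35, 52, 9]

(0,0) stack=L1,L2,L3; from [0,0,0]:
L1 α=3/4: [111/4, 84, 69]
L2 α=2/3: [1031/12, 32, 67]
L3 α=1/4: [1487/16, 111/2, 211/2]
= [93, 56, 106]

(1,2) stack=L1,L2,L4; from [0,0,0]:
after L1 α=1/4: [59, 133/4, 81/2]
after L2 α=7/8: [129, 5985/32, 3329/16]
after L4 α=1/7: [782/7, 18643/112, 1701/8]
rounded: [112, 166, 213]

at x=0,y=2 over L1,L2,L4:
+L1 (α=5/6) → [110, 835/6, 155/2]
+L2 (α=2/3) → [162, 3223/18, 1015/6]
+L4 (α=2/3) → [278/3, 8047/54, 1363/18]
→ [93, 149, 76]

query (0,0) [L1,L2,L4] — begin 0,0,0
+L1 (α=3/4) → [111/4, 84, 69]
+L2 (α=2/3) → [1031/12, 32, 67]
+L4 (α=1/3) → [1919/18, 86, 90]
= [107, 86, 90]

at x=1,y=1 over L5,L6,L7:
+L5 (α=1/6) → [125/3, 14/3, 23/2]
+L6 (α=0) → [125/3, 14/3, 23/2]
+L7 (α=1/4) → [315/4, 119/4, 283/8]
= [79, 30, 35]

query (0,3) [L5,L6,L7] — begin 0,0,0
after L5 α=1/2: [2, 34, 111]
after L6 α=1/2: [235/2, 86, 152]
after L7 α=1/2: [239/4, 57, 275/2]
rounded: [60, 57, 138]
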